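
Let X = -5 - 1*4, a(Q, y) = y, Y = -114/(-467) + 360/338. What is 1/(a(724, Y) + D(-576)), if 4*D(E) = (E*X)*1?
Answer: 78923/102387534 ≈ 0.00077083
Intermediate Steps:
Y = 103326/78923 (Y = -114*(-1/467) + 360*(1/338) = 114/467 + 180/169 = 103326/78923 ≈ 1.3092)
X = -9 (X = -5 - 4 = -9)
D(E) = -9*E/4 (D(E) = ((E*(-9))*1)/4 = (-9*E*1)/4 = (-9*E)/4 = -9*E/4)
1/(a(724, Y) + D(-576)) = 1/(103326/78923 - 9/4*(-576)) = 1/(103326/78923 + 1296) = 1/(102387534/78923) = 78923/102387534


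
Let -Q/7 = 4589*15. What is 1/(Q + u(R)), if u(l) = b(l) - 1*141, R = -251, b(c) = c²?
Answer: -1/418985 ≈ -2.3867e-6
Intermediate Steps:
Q = -481845 (Q = -32123*15 = -7*68835 = -481845)
u(l) = -141 + l² (u(l) = l² - 1*141 = l² - 141 = -141 + l²)
1/(Q + u(R)) = 1/(-481845 + (-141 + (-251)²)) = 1/(-481845 + (-141 + 63001)) = 1/(-481845 + 62860) = 1/(-418985) = -1/418985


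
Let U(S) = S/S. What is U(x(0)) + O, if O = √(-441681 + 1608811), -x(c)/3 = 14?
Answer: 1 + √1167130 ≈ 1081.3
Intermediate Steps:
x(c) = -42 (x(c) = -3*14 = -42)
U(S) = 1
O = √1167130 ≈ 1080.3
U(x(0)) + O = 1 + √1167130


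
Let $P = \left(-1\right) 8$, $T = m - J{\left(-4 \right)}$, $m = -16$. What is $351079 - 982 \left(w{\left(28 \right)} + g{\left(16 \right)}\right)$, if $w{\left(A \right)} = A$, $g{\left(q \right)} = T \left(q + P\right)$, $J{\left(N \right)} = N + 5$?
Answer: $457135$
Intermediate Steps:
$J{\left(N \right)} = 5 + N$
$T = -17$ ($T = -16 - \left(5 - 4\right) = -16 - 1 = -17$)
$P = -8$
$g{\left(q \right)} = 136 - 17 q$ ($g{\left(q \right)} = - 17 \left(q - 8\right) = - 17 \left(-8 + q\right) = 136 - 17 q$)
$351079 - 982 \left(w{\left(28 \right)} + g{\left(16 \right)}\right) = 351079 - 982 \left(28 + \left(136 - 272\right)\right) = 351079 - 982 \left(28 - 136\right) = 351079 - -106056 = 351079 + 106056 = 457135$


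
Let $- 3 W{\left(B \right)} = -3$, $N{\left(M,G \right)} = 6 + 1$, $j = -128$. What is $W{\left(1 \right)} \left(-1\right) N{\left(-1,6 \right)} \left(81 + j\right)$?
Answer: $329$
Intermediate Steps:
$N{\left(M,G \right)} = 7$
$W{\left(B \right)} = 1$ ($W{\left(B \right)} = \left(- \frac{1}{3}\right) \left(-3\right) = 1$)
$W{\left(1 \right)} \left(-1\right) N{\left(-1,6 \right)} \left(81 + j\right) = 1 \left(-1\right) 7 \left(81 - 128\right) = \left(-1\right) 7 \left(-47\right) = \left(-7\right) \left(-47\right) = 329$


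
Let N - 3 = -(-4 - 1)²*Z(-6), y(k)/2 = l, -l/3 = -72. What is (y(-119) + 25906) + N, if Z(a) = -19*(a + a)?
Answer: 20641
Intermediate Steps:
Z(a) = -38*a
l = 216 (l = -3*(-72) = 216)
y(k) = 432 (y(k) = 2*216 = 432)
N = -5697 (N = 3 - (-4 - 1)²*(-38*(-6)) = 3 - (-5)²*228 = 3 - 25*228 = 3 - 1*5700 = 3 - 5700 = -5697)
(y(-119) + 25906) + N = (432 + 25906) - 5697 = 26338 - 5697 = 20641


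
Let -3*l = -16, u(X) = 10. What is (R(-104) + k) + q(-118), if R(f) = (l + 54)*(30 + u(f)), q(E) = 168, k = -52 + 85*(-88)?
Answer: -14972/3 ≈ -4990.7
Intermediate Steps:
k = -7532 (k = -52 - 7480 = -7532)
l = 16/3 (l = -⅓*(-16) = 16/3 ≈ 5.3333)
R(f) = 7120/3 (R(f) = (16/3 + 54)*(30 + 10) = (178/3)*40 = 7120/3)
(R(-104) + k) + q(-118) = (7120/3 - 7532) + 168 = -15476/3 + 168 = -14972/3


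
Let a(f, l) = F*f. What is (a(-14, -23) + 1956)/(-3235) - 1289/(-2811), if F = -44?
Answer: -3059977/9093585 ≈ -0.33650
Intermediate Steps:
a(f, l) = -44*f
(a(-14, -23) + 1956)/(-3235) - 1289/(-2811) = (-44*(-14) + 1956)/(-3235) - 1289/(-2811) = (616 + 1956)*(-1/3235) - 1289*(-1/2811) = 2572*(-1/3235) + 1289/2811 = -2572/3235 + 1289/2811 = -3059977/9093585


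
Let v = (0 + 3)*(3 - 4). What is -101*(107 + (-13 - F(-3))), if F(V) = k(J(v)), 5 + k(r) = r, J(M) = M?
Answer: -10302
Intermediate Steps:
v = -3 (v = 3*(-1) = -3)
k(r) = -5 + r
F(V) = -8 (F(V) = -5 - 3 = -8)
-101*(107 + (-13 - F(-3))) = -101*(107 + (-13 - 1*(-8))) = -101*(107 + (-13 + 8)) = -101*(107 - 5) = -101*102 = -10302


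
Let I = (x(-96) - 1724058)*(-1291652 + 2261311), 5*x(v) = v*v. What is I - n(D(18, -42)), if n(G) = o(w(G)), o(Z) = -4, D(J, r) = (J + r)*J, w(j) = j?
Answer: -8349805403746/5 ≈ -1.6700e+12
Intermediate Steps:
D(J, r) = J*(J + r)
x(v) = v²/5 (x(v) = (v*v)/5 = v²/5)
n(G) = -4
I = -8349805403766/5 (I = ((⅕)*(-96)² - 1724058)*(-1291652 + 2261311) = ((⅕)*9216 - 1724058)*969659 = (9216/5 - 1724058)*969659 = -8611074/5*969659 = -8349805403766/5 ≈ -1.6700e+12)
I - n(D(18, -42)) = -8349805403766/5 - 1*(-4) = -8349805403766/5 + 4 = -8349805403746/5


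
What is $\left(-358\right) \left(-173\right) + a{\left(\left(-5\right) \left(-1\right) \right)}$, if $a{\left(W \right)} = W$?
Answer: $61939$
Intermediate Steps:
$\left(-358\right) \left(-173\right) + a{\left(\left(-5\right) \left(-1\right) \right)} = \left(-358\right) \left(-173\right) - -5 = 61934 + 5 = 61939$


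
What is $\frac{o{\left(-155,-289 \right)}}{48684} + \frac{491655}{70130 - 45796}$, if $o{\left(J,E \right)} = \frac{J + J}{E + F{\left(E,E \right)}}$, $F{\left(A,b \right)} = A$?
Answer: $\frac{3458715162775}{171185747892} \approx 20.204$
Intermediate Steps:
$o{\left(J,E \right)} = \frac{J}{E}$ ($o{\left(J,E \right)} = \frac{J + J}{E + E} = \frac{2 J}{2 E} = 2 J \frac{1}{2 E} = \frac{J}{E}$)
$\frac{o{\left(-155,-289 \right)}}{48684} + \frac{491655}{70130 - 45796} = \frac{\left(-155\right) \frac{1}{-289}}{48684} + \frac{491655}{70130 - 45796} = \left(-155\right) \left(- \frac{1}{289}\right) \frac{1}{48684} + \frac{491655}{70130 - 45796} = \frac{155}{289} \cdot \frac{1}{48684} + \frac{491655}{24334} = \frac{155}{14069676} + 491655 \cdot \frac{1}{24334} = \frac{155}{14069676} + \frac{491655}{24334} = \frac{3458715162775}{171185747892}$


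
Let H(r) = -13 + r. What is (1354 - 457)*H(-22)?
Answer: -31395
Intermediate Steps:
(1354 - 457)*H(-22) = (1354 - 457)*(-13 - 22) = 897*(-35) = -31395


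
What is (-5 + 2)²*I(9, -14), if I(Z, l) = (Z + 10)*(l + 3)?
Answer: -1881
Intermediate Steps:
I(Z, l) = (3 + l)*(10 + Z) (I(Z, l) = (10 + Z)*(3 + l) = (3 + l)*(10 + Z))
(-5 + 2)²*I(9, -14) = (-5 + 2)²*(30 + 3*9 + 10*(-14) + 9*(-14)) = (-3)²*(30 + 27 - 140 - 126) = 9*(-209) = -1881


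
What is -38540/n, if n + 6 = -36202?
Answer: 9635/9052 ≈ 1.0644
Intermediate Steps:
n = -36208 (n = -6 - 36202 = -36208)
-38540/n = -38540/(-36208) = -38540*(-1/36208) = 9635/9052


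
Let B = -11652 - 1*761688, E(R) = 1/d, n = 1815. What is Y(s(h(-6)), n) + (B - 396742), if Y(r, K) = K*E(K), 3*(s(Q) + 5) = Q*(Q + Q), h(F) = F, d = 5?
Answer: -1169719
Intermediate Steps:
s(Q) = -5 + 2*Q²/3 (s(Q) = -5 + (Q*(Q + Q))/3 = -5 + (Q*(2*Q))/3 = -5 + (2*Q²)/3 = -5 + 2*Q²/3)
E(R) = ⅕ (E(R) = 1/5 = ⅕)
B = -773340 (B = -11652 - 761688 = -773340)
Y(r, K) = K/5 (Y(r, K) = K*(⅕) = K/5)
Y(s(h(-6)), n) + (B - 396742) = (⅕)*1815 + (-773340 - 396742) = 363 - 1170082 = -1169719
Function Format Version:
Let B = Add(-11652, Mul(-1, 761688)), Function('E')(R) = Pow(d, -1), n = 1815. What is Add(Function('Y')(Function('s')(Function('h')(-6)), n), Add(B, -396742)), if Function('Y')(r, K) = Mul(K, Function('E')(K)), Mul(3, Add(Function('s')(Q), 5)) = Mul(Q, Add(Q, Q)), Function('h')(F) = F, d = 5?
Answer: -1169719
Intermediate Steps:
Function('s')(Q) = Add(-5, Mul(Rational(2, 3), Pow(Q, 2))) (Function('s')(Q) = Add(-5, Mul(Rational(1, 3), Mul(Q, Add(Q, Q)))) = Add(-5, Mul(Rational(1, 3), Mul(Q, Mul(2, Q)))) = Add(-5, Mul(Rational(1, 3), Mul(2, Pow(Q, 2)))) = Add(-5, Mul(Rational(2, 3), Pow(Q, 2))))
Function('E')(R) = Rational(1, 5) (Function('E')(R) = Pow(5, -1) = Rational(1, 5))
B = -773340 (B = Add(-11652, -761688) = -773340)
Function('Y')(r, K) = Mul(Rational(1, 5), K) (Function('Y')(r, K) = Mul(K, Rational(1, 5)) = Mul(Rational(1, 5), K))
Add(Function('Y')(Function('s')(Function('h')(-6)), n), Add(B, -396742)) = Add(Mul(Rational(1, 5), 1815), Add(-773340, -396742)) = Add(363, -1170082) = -1169719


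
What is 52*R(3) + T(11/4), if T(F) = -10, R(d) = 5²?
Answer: 1290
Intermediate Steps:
R(d) = 25
52*R(3) + T(11/4) = 52*25 - 10 = 1300 - 10 = 1290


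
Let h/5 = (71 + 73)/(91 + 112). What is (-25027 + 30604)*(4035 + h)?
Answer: 4572164025/203 ≈ 2.2523e+7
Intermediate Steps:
h = 720/203 (h = 5*((71 + 73)/(91 + 112)) = 5*(144/203) = 720/203 ≈ 3.5468)
(-25027 + 30604)*(4035 + h) = (-25027 + 30604)*(4035 + 720/203) = 5577*(819825/203) = 4572164025/203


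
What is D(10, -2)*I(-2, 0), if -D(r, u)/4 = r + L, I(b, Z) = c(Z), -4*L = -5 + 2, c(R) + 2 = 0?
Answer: 86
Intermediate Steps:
c(R) = -2 (c(R) = -2 + 0 = -2)
L = 3/4 (L = -(-5 + 2)/4 = -1/4*(-3) = 3/4 ≈ 0.75000)
I(b, Z) = -2
D(r, u) = -3 - 4*r (D(r, u) = -4*(r + 3/4) = -4*(3/4 + r) = -3 - 4*r)
D(10, -2)*I(-2, 0) = (-3 - 4*10)*(-2) = (-3 - 40)*(-2) = -43*(-2) = 86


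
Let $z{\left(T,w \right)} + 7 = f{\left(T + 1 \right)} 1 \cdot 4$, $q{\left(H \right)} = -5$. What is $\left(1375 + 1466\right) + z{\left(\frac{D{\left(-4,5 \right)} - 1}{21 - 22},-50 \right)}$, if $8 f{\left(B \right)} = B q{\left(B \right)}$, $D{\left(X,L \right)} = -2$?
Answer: $2824$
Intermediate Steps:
$f{\left(B \right)} = - \frac{5 B}{8}$ ($f{\left(B \right)} = \frac{B \left(-5\right)}{8} = \frac{\left(-5\right) B}{8} = - \frac{5 B}{8}$)
$z{\left(T,w \right)} = - \frac{19}{2} - \frac{5 T}{2}$ ($z{\left(T,w \right)} = -7 + - \frac{5 \left(T + 1\right)}{8} \cdot 1 \cdot 4 = -7 + - \frac{5 \left(1 + T\right)}{8} \cdot 1 \cdot 4 = -7 + \left(- \frac{5}{8} - \frac{5 T}{8}\right) 1 \cdot 4 = -7 + \left(- \frac{5}{8} - \frac{5 T}{8}\right) 4 = -7 - \left(\frac{5}{2} + \frac{5 T}{2}\right) = - \frac{19}{2} - \frac{5 T}{2}$)
$\left(1375 + 1466\right) + z{\left(\frac{D{\left(-4,5 \right)} - 1}{21 - 22},-50 \right)} = \left(1375 + 1466\right) - \left(\frac{19}{2} + \frac{5 \frac{-2 - 1}{21 - 22}}{2}\right) = 2841 - \left(\frac{19}{2} + \frac{5 \left(- \frac{3}{-1}\right)}{2}\right) = 2841 - \left(\frac{19}{2} + \frac{5 \left(\left(-3\right) \left(-1\right)\right)}{2}\right) = 2841 - 17 = 2824$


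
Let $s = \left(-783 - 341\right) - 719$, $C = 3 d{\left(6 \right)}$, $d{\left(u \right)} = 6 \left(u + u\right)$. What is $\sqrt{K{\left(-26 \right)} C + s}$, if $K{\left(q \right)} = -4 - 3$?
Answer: $i \sqrt{3355} \approx 57.922 i$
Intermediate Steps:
$d{\left(u \right)} = 12 u$ ($d{\left(u \right)} = 6 \cdot 2 u = 12 u$)
$C = 216$ ($C = 3 \cdot 12 \cdot 6 = 3 \cdot 72 = 216$)
$K{\left(q \right)} = -7$ ($K{\left(q \right)} = -4 - 3 = -7$)
$s = -1843$ ($s = -1124 - 719 = -1843$)
$\sqrt{K{\left(-26 \right)} C + s} = \sqrt{\left(-7\right) 216 - 1843} = \sqrt{-1512 - 1843} = \sqrt{-3355} = i \sqrt{3355}$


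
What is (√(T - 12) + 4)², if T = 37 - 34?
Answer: 7 + 24*I ≈ 7.0 + 24.0*I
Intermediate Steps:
T = 3
(√(T - 12) + 4)² = (√(3 - 12) + 4)² = (√(-9) + 4)² = (3*I + 4)² = (4 + 3*I)²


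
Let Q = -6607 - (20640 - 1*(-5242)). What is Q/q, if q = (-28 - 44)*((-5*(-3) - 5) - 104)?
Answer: -32489/6768 ≈ -4.8004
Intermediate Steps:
Q = -32489 (Q = -6607 - (20640 + 5242) = -6607 - 1*25882 = -6607 - 25882 = -32489)
q = 6768 (q = -72*((15 - 5) - 104) = -72*(10 - 104) = -72*(-94) = 6768)
Q/q = -32489/6768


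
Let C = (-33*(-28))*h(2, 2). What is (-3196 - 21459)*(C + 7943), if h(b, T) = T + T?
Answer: -286959545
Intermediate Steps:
h(b, T) = 2*T
C = 3696 (C = (-33*(-28))*(2*2) = 924*4 = 3696)
(-3196 - 21459)*(C + 7943) = (-3196 - 21459)*(3696 + 7943) = -24655*11639 = -286959545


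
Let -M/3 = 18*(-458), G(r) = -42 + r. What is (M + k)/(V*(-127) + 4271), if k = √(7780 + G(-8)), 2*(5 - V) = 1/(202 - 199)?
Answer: 148392/21943 + 6*√7730/21943 ≈ 6.7867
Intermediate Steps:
V = 29/6 (V = 5 - 1/(2*(202 - 199)) = 5 - ½/3 = 5 - ½*⅓ = 5 - ⅙ = 29/6 ≈ 4.8333)
k = √7730 (k = √(7780 + (-42 - 8)) = √(7780 - 50) = √7730 ≈ 87.920)
M = 24732 (M = -54*(-458) = -3*(-8244) = 24732)
(M + k)/(V*(-127) + 4271) = (24732 + √7730)/((29/6)*(-127) + 4271) = (24732 + √7730)/(-3683/6 + 4271) = (24732 + √7730)/(21943/6) = (24732 + √7730)*(6/21943) = 148392/21943 + 6*√7730/21943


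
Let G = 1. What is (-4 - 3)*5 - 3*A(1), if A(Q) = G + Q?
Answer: -41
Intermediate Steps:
A(Q) = 1 + Q
(-4 - 3)*5 - 3*A(1) = (-4 - 3)*5 - 3*(1 + 1) = -7*5 - 3*2 = -35 - 6 = -41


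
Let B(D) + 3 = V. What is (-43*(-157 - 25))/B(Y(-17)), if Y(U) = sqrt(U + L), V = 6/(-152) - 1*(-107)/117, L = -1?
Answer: -69588792/18895 ≈ -3682.9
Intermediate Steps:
V = 7781/8892 (V = 6*(-1/152) + 107*(1/117) = -3/76 + 107/117 = 7781/8892 ≈ 0.87506)
Y(U) = sqrt(-1 + U) (Y(U) = sqrt(U - 1) = sqrt(-1 + U))
B(D) = -18895/8892 (B(D) = -3 + 7781/8892 = -18895/8892)
(-43*(-157 - 25))/B(Y(-17)) = (-43*(-157 - 25))/(-18895/8892) = -43*(-182)*(-8892/18895) = 7826*(-8892/18895) = -69588792/18895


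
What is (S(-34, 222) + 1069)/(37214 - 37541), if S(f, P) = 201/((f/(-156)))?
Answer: -33851/5559 ≈ -6.0894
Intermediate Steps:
S(f, P) = -31356/f (S(f, P) = 201/((f*(-1/156))) = 201/((-f/156)) = 201*(-156/f) = -31356/f)
(S(-34, 222) + 1069)/(37214 - 37541) = (-31356/(-34) + 1069)/(37214 - 37541) = (-31356*(-1/34) + 1069)/(-327) = (15678/17 + 1069)*(-1/327) = (33851/17)*(-1/327) = -33851/5559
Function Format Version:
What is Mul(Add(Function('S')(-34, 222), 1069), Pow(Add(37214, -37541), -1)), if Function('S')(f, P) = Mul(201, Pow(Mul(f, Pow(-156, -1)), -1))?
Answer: Rational(-33851, 5559) ≈ -6.0894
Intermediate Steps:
Function('S')(f, P) = Mul(-31356, Pow(f, -1)) (Function('S')(f, P) = Mul(201, Pow(Mul(f, Rational(-1, 156)), -1)) = Mul(201, Pow(Mul(Rational(-1, 156), f), -1)) = Mul(201, Mul(-156, Pow(f, -1))) = Mul(-31356, Pow(f, -1)))
Mul(Add(Function('S')(-34, 222), 1069), Pow(Add(37214, -37541), -1)) = Mul(Add(Mul(-31356, Pow(-34, -1)), 1069), Pow(Add(37214, -37541), -1)) = Mul(Add(Mul(-31356, Rational(-1, 34)), 1069), Pow(-327, -1)) = Mul(Add(Rational(15678, 17), 1069), Rational(-1, 327)) = Mul(Rational(33851, 17), Rational(-1, 327)) = Rational(-33851, 5559)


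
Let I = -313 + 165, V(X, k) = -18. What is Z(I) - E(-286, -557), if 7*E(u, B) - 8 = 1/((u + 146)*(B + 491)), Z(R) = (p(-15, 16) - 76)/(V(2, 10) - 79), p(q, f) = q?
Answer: -1284457/6273960 ≈ -0.20473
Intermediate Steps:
I = -148
Z(R) = 91/97 (Z(R) = (-15 - 76)/(-18 - 79) = -91/(-97) = -91*(-1/97) = 91/97)
E(u, B) = 8/7 + 1/(7*(146 + u)*(491 + B)) (E(u, B) = 8/7 + 1/(7*(((u + 146)*(B + 491)))) = 8/7 + 1/(7*(((146 + u)*(491 + B)))) = 8/7 + (1/((146 + u)*(491 + B)))/7 = 8/7 + 1/(7*(146 + u)*(491 + B)))
Z(I) - E(-286, -557) = 91/97 - (573489 + 1168*(-557) + 3928*(-286) + 8*(-557)*(-286))/(7*(71686 + 146*(-557) + 491*(-286) - 557*(-286))) = 91/97 - (573489 - 650576 - 1123408 + 1274416)/(7*(71686 - 81322 - 140426 + 159302)) = 91/97 - 73921/(7*9240) = 91/97 - 1*73921/64680 = 91/97 - 73921/64680 = -1284457/6273960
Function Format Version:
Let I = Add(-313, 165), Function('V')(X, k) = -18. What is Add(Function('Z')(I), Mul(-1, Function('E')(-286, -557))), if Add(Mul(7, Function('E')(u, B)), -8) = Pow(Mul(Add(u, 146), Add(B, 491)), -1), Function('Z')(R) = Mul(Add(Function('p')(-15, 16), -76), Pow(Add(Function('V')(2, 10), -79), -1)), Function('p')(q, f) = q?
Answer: Rational(-1284457, 6273960) ≈ -0.20473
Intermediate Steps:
I = -148
Function('Z')(R) = Rational(91, 97) (Function('Z')(R) = Mul(Add(-15, -76), Pow(Add(-18, -79), -1)) = Mul(-91, Pow(-97, -1)) = Mul(-91, Rational(-1, 97)) = Rational(91, 97))
Function('E')(u, B) = Add(Rational(8, 7), Mul(Rational(1, 7), Pow(Add(146, u), -1), Pow(Add(491, B), -1))) (Function('E')(u, B) = Add(Rational(8, 7), Mul(Rational(1, 7), Pow(Mul(Add(u, 146), Add(B, 491)), -1))) = Add(Rational(8, 7), Mul(Rational(1, 7), Pow(Mul(Add(146, u), Add(491, B)), -1))) = Add(Rational(8, 7), Mul(Rational(1, 7), Mul(Pow(Add(146, u), -1), Pow(Add(491, B), -1)))) = Add(Rational(8, 7), Mul(Rational(1, 7), Pow(Add(146, u), -1), Pow(Add(491, B), -1))))
Add(Function('Z')(I), Mul(-1, Function('E')(-286, -557))) = Add(Rational(91, 97), Mul(-1, Mul(Rational(1, 7), Pow(Add(71686, Mul(146, -557), Mul(491, -286), Mul(-557, -286)), -1), Add(573489, Mul(1168, -557), Mul(3928, -286), Mul(8, -557, -286))))) = Add(Rational(91, 97), Mul(-1, Mul(Rational(1, 7), Pow(Add(71686, -81322, -140426, 159302), -1), Add(573489, -650576, -1123408, 1274416)))) = Add(Rational(91, 97), Mul(-1, Mul(Rational(1, 7), Pow(9240, -1), 73921))) = Add(Rational(91, 97), Mul(-1, Mul(Rational(1, 7), Rational(1, 9240), 73921))) = Add(Rational(91, 97), Mul(-1, Rational(73921, 64680))) = Add(Rational(91, 97), Rational(-73921, 64680)) = Rational(-1284457, 6273960)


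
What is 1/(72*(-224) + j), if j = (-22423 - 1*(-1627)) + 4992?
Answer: -1/31932 ≈ -3.1317e-5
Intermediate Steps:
j = -15804 (j = (-22423 + 1627) + 4992 = -20796 + 4992 = -15804)
1/(72*(-224) + j) = 1/(72*(-224) - 15804) = 1/(-16128 - 15804) = 1/(-31932) = -1/31932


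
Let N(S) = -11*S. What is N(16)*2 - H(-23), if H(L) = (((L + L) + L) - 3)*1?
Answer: -280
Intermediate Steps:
H(L) = -3 + 3*L (H(L) = ((2*L + L) - 3)*1 = (3*L - 3)*1 = (-3 + 3*L)*1 = -3 + 3*L)
N(16)*2 - H(-23) = -11*16*2 - (-3 + 3*(-23)) = -176*2 - (-3 - 69) = -352 - 1*(-72) = -352 + 72 = -280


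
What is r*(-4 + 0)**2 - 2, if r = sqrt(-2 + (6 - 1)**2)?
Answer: -2 + 16*sqrt(23) ≈ 74.733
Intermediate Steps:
r = sqrt(23) (r = sqrt(-2 + 5**2) = sqrt(-2 + 25) = sqrt(23) ≈ 4.7958)
r*(-4 + 0)**2 - 2 = sqrt(23)*(-4 + 0)**2 - 2 = sqrt(23)*(-4)**2 - 2 = sqrt(23)*16 - 2 = 16*sqrt(23) - 2 = -2 + 16*sqrt(23)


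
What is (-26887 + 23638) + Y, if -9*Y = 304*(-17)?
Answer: -24073/9 ≈ -2674.8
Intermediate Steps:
Y = 5168/9 (Y = -304*(-17)/9 = -⅑*(-5168) = 5168/9 ≈ 574.22)
(-26887 + 23638) + Y = (-26887 + 23638) + 5168/9 = -3249 + 5168/9 = -24073/9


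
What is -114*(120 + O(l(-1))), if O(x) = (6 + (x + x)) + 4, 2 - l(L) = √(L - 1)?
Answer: -15276 + 228*I*√2 ≈ -15276.0 + 322.44*I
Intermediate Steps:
l(L) = 2 - √(-1 + L) (l(L) = 2 - √(L - 1) = 2 - √(-1 + L))
O(x) = 10 + 2*x (O(x) = (6 + 2*x) + 4 = 10 + 2*x)
-114*(120 + O(l(-1))) = -114*(120 + (10 + 2*(2 - √(-1 - 1)))) = -114*(120 + (10 + 2*(2 - √(-2)))) = -114*(120 + (10 + 2*(2 - I*√2))) = -114*(120 + (10 + (4 - 2*I*√2))) = -114*(120 + (14 - 2*I*√2)) = -114*(134 - 2*I*√2) = -15276 + 228*I*√2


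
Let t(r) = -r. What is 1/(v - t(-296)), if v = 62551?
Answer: 1/62255 ≈ 1.6063e-5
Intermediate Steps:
1/(v - t(-296)) = 1/(62551 - (-1)*(-296)) = 1/(62551 - 1*296) = 1/(62551 - 296) = 1/62255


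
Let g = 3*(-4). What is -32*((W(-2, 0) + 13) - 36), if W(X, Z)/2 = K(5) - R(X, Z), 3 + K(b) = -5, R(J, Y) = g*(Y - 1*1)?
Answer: 2016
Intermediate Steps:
g = -12
R(J, Y) = 12 - 12*Y (R(J, Y) = -12*(Y - 1*1) = -12*(Y - 1) = -12*(-1 + Y) = 12 - 12*Y)
K(b) = -8 (K(b) = -3 - 5 = -8)
W(X, Z) = -40 + 24*Z (W(X, Z) = 2*(-8 - (12 - 12*Z)) = 2*(-8 + (-12 + 12*Z)) = 2*(-20 + 12*Z) = -40 + 24*Z)
-32*((W(-2, 0) + 13) - 36) = -32*(((-40 + 24*0) + 13) - 36) = -32*(((-40 + 0) + 13) - 36) = -32*((-40 + 13) - 36) = -32*(-27 - 36) = -32*(-63) = 2016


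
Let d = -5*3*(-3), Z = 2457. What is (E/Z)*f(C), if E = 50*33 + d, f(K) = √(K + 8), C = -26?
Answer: 565*I*√2/273 ≈ 2.9269*I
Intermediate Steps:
d = 45 (d = -15*(-3) = 45)
f(K) = √(8 + K)
E = 1695 (E = 50*33 + 45 = 1650 + 45 = 1695)
(E/Z)*f(C) = (1695/2457)*√(8 - 26) = (1695*(1/2457))*√(-18) = 565*(3*I*√2)/819 = 565*I*√2/273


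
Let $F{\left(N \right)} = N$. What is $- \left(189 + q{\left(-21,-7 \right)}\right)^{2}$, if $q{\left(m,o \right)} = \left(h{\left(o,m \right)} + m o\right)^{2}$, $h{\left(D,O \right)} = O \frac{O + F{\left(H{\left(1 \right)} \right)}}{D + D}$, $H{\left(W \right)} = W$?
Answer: $-192598884$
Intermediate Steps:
$h{\left(D,O \right)} = \frac{O \left(1 + O\right)}{2 D}$ ($h{\left(D,O \right)} = O \frac{O + 1}{D + D} = O \frac{1 + O}{2 D} = \frac{O \left(1 + O\right)}{2 D}$)
$q{\left(m,o \right)} = \left(m o + \frac{m \left(1 + m\right)}{2 o}\right)^{2}$ ($q{\left(m,o \right)} = \left(\frac{m \left(1 + m\right)}{2 o} + m o\right)^{2} = \left(m o + \frac{m \left(1 + m\right)}{2 o}\right)^{2}$)
$- \left(189 + q{\left(-21,-7 \right)}\right)^{2} = - \left(189 + \frac{\left(-21\right)^{2} \left(1 - 21 + 2 \left(-7\right)^{2}\right)^{2}}{4 \cdot 49}\right)^{2} = - \left(189 + \frac{1}{4} \cdot 441 \cdot \frac{1}{49} \left(1 - 21 + 2 \cdot 49\right)^{2}\right)^{2} = - \left(189 + \frac{1}{4} \cdot 441 \cdot \frac{1}{49} \left(1 - 21 + 98\right)^{2}\right)^{2} = - \left(189 + \frac{1}{4} \cdot 441 \cdot \frac{1}{49} \cdot 78^{2}\right)^{2} = - \left(189 + \frac{1}{4} \cdot 441 \cdot \frac{1}{49} \cdot 6084\right)^{2} = - \left(189 + 13689\right)^{2} = - 13878^{2} = \left(-1\right) 192598884 = -192598884$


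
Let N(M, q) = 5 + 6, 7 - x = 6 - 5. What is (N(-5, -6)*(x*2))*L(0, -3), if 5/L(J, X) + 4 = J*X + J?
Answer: -165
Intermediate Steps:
L(J, X) = 5/(-4 + J + J*X) (L(J, X) = 5/(-4 + (J*X + J)) = 5/(-4 + (J + J*X)) = 5/(-4 + J + J*X))
x = 6 (x = 7 - (6 - 5) = 7 - 1*1 = 7 - 1 = 6)
N(M, q) = 11
(N(-5, -6)*(x*2))*L(0, -3) = (11*(6*2))*(5/(-4 + 0 + 0*(-3))) = (11*12)*(5/(-4 + 0 + 0)) = 132*(5/(-4)) = 132*(5*(-¼)) = 132*(-5/4) = -165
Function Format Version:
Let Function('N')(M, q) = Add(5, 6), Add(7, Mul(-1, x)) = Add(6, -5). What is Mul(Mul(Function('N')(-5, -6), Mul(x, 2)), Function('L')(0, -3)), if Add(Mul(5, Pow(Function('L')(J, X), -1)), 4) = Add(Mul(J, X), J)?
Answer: -165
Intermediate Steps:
Function('L')(J, X) = Mul(5, Pow(Add(-4, J, Mul(J, X)), -1)) (Function('L')(J, X) = Mul(5, Pow(Add(-4, Add(Mul(J, X), J)), -1)) = Mul(5, Pow(Add(-4, Add(J, Mul(J, X))), -1)) = Mul(5, Pow(Add(-4, J, Mul(J, X)), -1)))
x = 6 (x = Add(7, Mul(-1, Add(6, -5))) = Add(7, Mul(-1, 1)) = Add(7, -1) = 6)
Function('N')(M, q) = 11
Mul(Mul(Function('N')(-5, -6), Mul(x, 2)), Function('L')(0, -3)) = Mul(Mul(11, Mul(6, 2)), Mul(5, Pow(Add(-4, 0, Mul(0, -3)), -1))) = Mul(Mul(11, 12), Mul(5, Pow(Add(-4, 0, 0), -1))) = Mul(132, Mul(5, Pow(-4, -1))) = Mul(132, Mul(5, Rational(-1, 4))) = Mul(132, Rational(-5, 4)) = -165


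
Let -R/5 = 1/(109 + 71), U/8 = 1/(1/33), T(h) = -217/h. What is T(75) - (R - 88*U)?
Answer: 20906221/900 ≈ 23229.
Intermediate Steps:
U = 264 (U = 8/(1/33) = 8*33 = 264)
R = -1/36 (R = -5/(109 + 71) = -5/180 = -5*1/180 = -1/36 ≈ -0.027778)
T(75) - (R - 88*U) = -217/75 - (-1/36 - 88*264) = -217*1/75 - (-1/36 - 23232) = -217/75 - 1*(-836353/36) = -217/75 + 836353/36 = 20906221/900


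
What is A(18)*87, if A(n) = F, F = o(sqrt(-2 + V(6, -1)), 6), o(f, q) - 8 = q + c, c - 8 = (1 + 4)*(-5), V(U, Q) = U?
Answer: -261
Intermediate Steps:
c = -17 (c = 8 + (1 + 4)*(-5) = 8 + 5*(-5) = 8 - 25 = -17)
o(f, q) = -9 + q (o(f, q) = 8 + (q - 17) = 8 + (-17 + q) = -9 + q)
F = -3 (F = -9 + 6 = -3)
A(n) = -3
A(18)*87 = -3*87 = -261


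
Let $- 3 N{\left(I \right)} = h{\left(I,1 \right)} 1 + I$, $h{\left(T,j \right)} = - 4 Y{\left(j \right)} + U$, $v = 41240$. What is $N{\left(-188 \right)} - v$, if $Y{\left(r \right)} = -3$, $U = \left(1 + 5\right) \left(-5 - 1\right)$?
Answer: $- \frac{123508}{3} \approx -41169.0$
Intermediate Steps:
$U = -36$ ($U = 6 \left(-6\right) = -36$)
$h{\left(T,j \right)} = -24$ ($h{\left(T,j \right)} = \left(-4\right) \left(-3\right) - 36 = 12 - 36 = -24$)
$N{\left(I \right)} = 8 - \frac{I}{3}$ ($N{\left(I \right)} = - \frac{\left(-24\right) 1 + I}{3} = - \frac{-24 + I}{3} = 8 - \frac{I}{3}$)
$N{\left(-188 \right)} - v = \left(8 - - \frac{188}{3}\right) - 41240 = \left(8 + \frac{188}{3}\right) - 41240 = \frac{212}{3} - 41240 = - \frac{123508}{3}$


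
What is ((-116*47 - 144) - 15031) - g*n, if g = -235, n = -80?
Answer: -39427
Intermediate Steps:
((-116*47 - 144) - 15031) - g*n = ((-116*47 - 144) - 15031) - (-235)*(-80) = ((-5452 - 144) - 15031) - 1*18800 = (-5596 - 15031) - 18800 = -20627 - 18800 = -39427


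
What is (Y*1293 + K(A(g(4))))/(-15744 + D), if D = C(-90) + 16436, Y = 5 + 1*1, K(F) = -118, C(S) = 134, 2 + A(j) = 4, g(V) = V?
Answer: 3820/413 ≈ 9.2494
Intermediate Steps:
A(j) = 2 (A(j) = -2 + 4 = 2)
Y = 6 (Y = 5 + 1 = 6)
D = 16570 (D = 134 + 16436 = 16570)
(Y*1293 + K(A(g(4))))/(-15744 + D) = (6*1293 - 118)/(-15744 + 16570) = (7758 - 118)/826 = 7640*(1/826) = 3820/413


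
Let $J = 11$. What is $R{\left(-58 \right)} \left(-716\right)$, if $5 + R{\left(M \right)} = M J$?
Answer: $460388$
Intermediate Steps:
$R{\left(M \right)} = -5 + 11 M$ ($R{\left(M \right)} = -5 + M 11 = -5 + 11 M$)
$R{\left(-58 \right)} \left(-716\right) = \left(-5 + 11 \left(-58\right)\right) \left(-716\right) = \left(-5 - 638\right) \left(-716\right) = \left(-643\right) \left(-716\right) = 460388$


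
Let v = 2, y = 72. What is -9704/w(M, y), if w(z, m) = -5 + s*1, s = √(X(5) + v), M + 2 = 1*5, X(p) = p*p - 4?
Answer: 24260 + 4852*√23 ≈ 47529.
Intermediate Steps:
X(p) = -4 + p² (X(p) = p² - 4 = -4 + p²)
M = 3 (M = -2 + 1*5 = -2 + 5 = 3)
s = √23 (s = √((-4 + 5²) + 2) = √((-4 + 25) + 2) = √(21 + 2) = √23 ≈ 4.7958)
w(z, m) = -5 + √23 (w(z, m) = -5 + √23*1 = -5 + √23)
-9704/w(M, y) = -9704/(-5 + √23)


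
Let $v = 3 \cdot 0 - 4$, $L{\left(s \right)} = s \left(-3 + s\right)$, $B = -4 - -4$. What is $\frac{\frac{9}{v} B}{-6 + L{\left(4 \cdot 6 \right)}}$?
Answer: $0$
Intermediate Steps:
$B = 0$ ($B = -4 + 4 = 0$)
$v = -4$ ($v = 0 - 4 = -4$)
$\frac{\frac{9}{v} B}{-6 + L{\left(4 \cdot 6 \right)}} = \frac{\frac{9}{-4} \cdot 0}{-6 + 4 \cdot 6 \left(-3 + 4 \cdot 6\right)} = \frac{9 \left(- \frac{1}{4}\right) 0}{-6 + 24 \left(-3 + 24\right)} = \frac{\left(- \frac{9}{4}\right) 0}{-6 + 24 \cdot 21} = \frac{0}{-6 + 504} = \frac{0}{498} = 0 \cdot \frac{1}{498} = 0$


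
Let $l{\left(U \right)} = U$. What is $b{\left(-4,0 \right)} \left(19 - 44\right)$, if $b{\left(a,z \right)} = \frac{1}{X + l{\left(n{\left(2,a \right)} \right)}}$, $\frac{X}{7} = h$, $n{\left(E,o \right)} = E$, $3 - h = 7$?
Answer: $\frac{25}{26} \approx 0.96154$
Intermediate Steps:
$h = -4$ ($h = 3 - 7 = -4$)
$X = -28$ ($X = 7 \left(-4\right) = -28$)
$b{\left(a,z \right)} = - \frac{1}{26}$ ($b{\left(a,z \right)} = \frac{1}{-28 + 2} = \frac{1}{-26} = - \frac{1}{26}$)
$b{\left(-4,0 \right)} \left(19 - 44\right) = - \frac{19 - 44}{26} = \left(- \frac{1}{26}\right) \left(-25\right) = \frac{25}{26}$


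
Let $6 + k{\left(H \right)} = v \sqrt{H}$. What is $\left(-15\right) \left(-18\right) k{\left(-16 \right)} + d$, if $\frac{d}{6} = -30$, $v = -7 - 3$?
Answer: $-1800 - 10800 i \approx -1800.0 - 10800.0 i$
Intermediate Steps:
$v = -10$ ($v = -7 - 3 = -10$)
$d = -180$ ($d = 6 \left(-30\right) = -180$)
$k{\left(H \right)} = -6 - 10 \sqrt{H}$
$\left(-15\right) \left(-18\right) k{\left(-16 \right)} + d = \left(-15\right) \left(-18\right) \left(-6 - 10 \sqrt{-16}\right) - 180 = 270 \left(-6 - 10 \cdot 4 i\right) - 180 = 270 \left(-6 - 40 i\right) - 180 = \left(-1620 - 10800 i\right) - 180 = -1800 - 10800 i$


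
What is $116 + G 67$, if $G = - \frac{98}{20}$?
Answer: $- \frac{2123}{10} \approx -212.3$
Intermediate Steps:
$G = - \frac{49}{10}$ ($G = \left(-98\right) \frac{1}{20} = - \frac{49}{10} \approx -4.9$)
$116 + G 67 = 116 - \frac{3283}{10} = - \frac{2123}{10}$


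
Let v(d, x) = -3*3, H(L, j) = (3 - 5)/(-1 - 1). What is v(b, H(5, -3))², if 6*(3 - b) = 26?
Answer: 81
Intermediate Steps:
H(L, j) = 1 (H(L, j) = -2/(-2) = -2*(-½) = 1)
b = -4/3 (b = 3 - ⅙*26 = 3 - 13/3 = -4/3 ≈ -1.3333)
v(d, x) = -9
v(b, H(5, -3))² = (-9)² = 81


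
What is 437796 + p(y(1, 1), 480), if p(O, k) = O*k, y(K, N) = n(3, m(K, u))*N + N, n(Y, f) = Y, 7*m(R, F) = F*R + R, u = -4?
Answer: 439716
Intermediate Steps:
m(R, F) = R/7 + F*R/7 (m(R, F) = (F*R + R)/7 = (R + F*R)/7 = R/7 + F*R/7)
y(K, N) = 4*N (y(K, N) = 3*N + N = 4*N)
437796 + p(y(1, 1), 480) = 437796 + (4*1)*480 = 437796 + 4*480 = 437796 + 1920 = 439716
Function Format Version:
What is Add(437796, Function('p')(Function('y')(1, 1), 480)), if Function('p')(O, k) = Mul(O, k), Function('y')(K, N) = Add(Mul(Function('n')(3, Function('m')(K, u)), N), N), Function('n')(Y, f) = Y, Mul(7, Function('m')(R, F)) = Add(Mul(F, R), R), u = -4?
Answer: 439716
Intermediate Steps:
Function('m')(R, F) = Add(Mul(Rational(1, 7), R), Mul(Rational(1, 7), F, R)) (Function('m')(R, F) = Mul(Rational(1, 7), Add(Mul(F, R), R)) = Mul(Rational(1, 7), Add(R, Mul(F, R))) = Add(Mul(Rational(1, 7), R), Mul(Rational(1, 7), F, R)))
Function('y')(K, N) = Mul(4, N) (Function('y')(K, N) = Add(Mul(3, N), N) = Mul(4, N))
Add(437796, Function('p')(Function('y')(1, 1), 480)) = Add(437796, Mul(Mul(4, 1), 480)) = Add(437796, Mul(4, 480)) = Add(437796, 1920) = 439716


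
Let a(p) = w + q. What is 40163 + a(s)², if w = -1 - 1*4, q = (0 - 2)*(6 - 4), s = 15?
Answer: 40244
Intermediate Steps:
q = -4 (q = -2*2 = -4)
w = -5 (w = -1 - 4 = -5)
a(p) = -9 (a(p) = -5 - 4 = -9)
40163 + a(s)² = 40163 + (-9)² = 40163 + 81 = 40244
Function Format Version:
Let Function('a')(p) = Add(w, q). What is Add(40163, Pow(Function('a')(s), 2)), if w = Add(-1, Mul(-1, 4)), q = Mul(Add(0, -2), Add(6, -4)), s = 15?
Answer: 40244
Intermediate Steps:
q = -4 (q = Mul(-2, 2) = -4)
w = -5 (w = Add(-1, -4) = -5)
Function('a')(p) = -9 (Function('a')(p) = Add(-5, -4) = -9)
Add(40163, Pow(Function('a')(s), 2)) = Add(40163, Pow(-9, 2)) = Add(40163, 81) = 40244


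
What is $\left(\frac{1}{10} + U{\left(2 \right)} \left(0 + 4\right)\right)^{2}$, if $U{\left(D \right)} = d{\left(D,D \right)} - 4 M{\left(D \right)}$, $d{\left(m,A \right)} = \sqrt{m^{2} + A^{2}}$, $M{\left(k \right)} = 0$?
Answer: $\frac{12801}{100} + \frac{8 \sqrt{2}}{5} \approx 130.27$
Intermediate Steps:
$d{\left(m,A \right)} = \sqrt{A^{2} + m^{2}}$
$U{\left(D \right)} = \sqrt{2} \sqrt{D^{2}}$ ($U{\left(D \right)} = \sqrt{D^{2} + D^{2}} - 0 = \sqrt{2 D^{2}} + 0 = \sqrt{2} \sqrt{D^{2}} + 0 = \sqrt{2} \sqrt{D^{2}}$)
$\left(\frac{1}{10} + U{\left(2 \right)} \left(0 + 4\right)\right)^{2} = \left(\frac{1}{10} + \sqrt{2} \sqrt{2^{2}} \left(0 + 4\right)\right)^{2} = \left(\frac{1}{10} + \sqrt{2} \sqrt{4} \cdot 4\right)^{2} = \left(\frac{1}{10} + \sqrt{2} \cdot 2 \cdot 4\right)^{2} = \left(\frac{1}{10} + 2 \sqrt{2} \cdot 4\right)^{2} = \left(\frac{1}{10} + 8 \sqrt{2}\right)^{2}$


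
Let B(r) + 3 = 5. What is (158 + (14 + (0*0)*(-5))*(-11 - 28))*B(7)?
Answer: -776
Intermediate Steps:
B(r) = 2 (B(r) = -3 + 5 = 2)
(158 + (14 + (0*0)*(-5))*(-11 - 28))*B(7) = (158 + (14 + (0*0)*(-5))*(-11 - 28))*2 = (158 + (14 + 0*(-5))*(-39))*2 = (158 + (14 + 0)*(-39))*2 = (158 + 14*(-39))*2 = (158 - 546)*2 = -388*2 = -776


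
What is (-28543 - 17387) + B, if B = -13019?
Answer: -58949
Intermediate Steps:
(-28543 - 17387) + B = (-28543 - 17387) - 13019 = -45930 - 13019 = -58949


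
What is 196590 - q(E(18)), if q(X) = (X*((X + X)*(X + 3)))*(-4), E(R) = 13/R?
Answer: 143325433/729 ≈ 1.9661e+5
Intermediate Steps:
q(X) = -8*X²*(3 + X) (q(X) = (X*((2*X)*(3 + X)))*(-4) = (X*(2*X*(3 + X)))*(-4) = (2*X²*(3 + X))*(-4) = -8*X²*(3 + X))
196590 - q(E(18)) = 196590 - 8*(13/18)²*(-3 - 13/18) = 196590 - 8*(13*(1/18))²*(-3 - 13/18) = 196590 - 8*(13/18)²*(-3 - 1*13/18) = 196590 - 8*169*(-3 - 13/18)/324 = 196590 - 8*169*(-67)/(324*18) = 196590 - 1*(-11323/729) = 196590 + 11323/729 = 143325433/729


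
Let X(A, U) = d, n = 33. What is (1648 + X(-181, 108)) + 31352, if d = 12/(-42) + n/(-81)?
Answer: 6236869/189 ≈ 32999.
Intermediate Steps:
d = -131/189 (d = 12/(-42) + 33/(-81) = 12*(-1/42) + 33*(-1/81) = -2/7 - 11/27 = -131/189 ≈ -0.69312)
X(A, U) = -131/189
(1648 + X(-181, 108)) + 31352 = (1648 - 131/189) + 31352 = 311341/189 + 31352 = 6236869/189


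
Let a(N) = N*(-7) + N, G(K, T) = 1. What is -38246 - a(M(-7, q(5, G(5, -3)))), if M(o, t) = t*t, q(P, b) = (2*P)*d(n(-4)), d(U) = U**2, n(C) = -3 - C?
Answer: -37646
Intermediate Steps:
q(P, b) = 2*P (q(P, b) = (2*P)*(-3 - 1*(-4))**2 = (2*P)*(-3 + 4)**2 = (2*P)*1**2 = (2*P)*1 = 2*P)
M(o, t) = t**2
a(N) = -6*N (a(N) = -7*N + N = -6*N)
-38246 - a(M(-7, q(5, G(5, -3)))) = -38246 - (-6)*(2*5)**2 = -38246 - (-6)*10**2 = -38246 - (-6)*100 = -38246 - 1*(-600) = -38246 + 600 = -37646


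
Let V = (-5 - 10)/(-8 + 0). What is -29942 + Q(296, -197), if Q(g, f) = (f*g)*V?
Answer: -139277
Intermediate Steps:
V = 15/8 (V = -15/(-8) = -15*(-⅛) = 15/8 ≈ 1.8750)
Q(g, f) = 15*f*g/8 (Q(g, f) = (f*g)*(15/8) = 15*f*g/8)
-29942 + Q(296, -197) = -29942 + (15/8)*(-197)*296 = -29942 - 109335 = -139277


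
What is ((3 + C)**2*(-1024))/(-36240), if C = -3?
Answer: 0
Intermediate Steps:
((3 + C)**2*(-1024))/(-36240) = ((3 - 3)**2*(-1024))/(-36240) = (0**2*(-1024))*(-1/36240) = (0*(-1024))*(-1/36240) = 0*(-1/36240) = 0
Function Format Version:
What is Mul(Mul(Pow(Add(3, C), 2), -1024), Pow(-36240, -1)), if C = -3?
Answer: 0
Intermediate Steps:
Mul(Mul(Pow(Add(3, C), 2), -1024), Pow(-36240, -1)) = Mul(Mul(Pow(Add(3, -3), 2), -1024), Pow(-36240, -1)) = Mul(Mul(Pow(0, 2), -1024), Rational(-1, 36240)) = Mul(Mul(0, -1024), Rational(-1, 36240)) = Mul(0, Rational(-1, 36240)) = 0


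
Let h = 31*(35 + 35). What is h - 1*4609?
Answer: -2439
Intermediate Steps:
h = 2170 (h = 31*70 = 2170)
h - 1*4609 = 2170 - 1*4609 = 2170 - 4609 = -2439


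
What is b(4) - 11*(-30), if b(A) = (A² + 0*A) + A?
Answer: 350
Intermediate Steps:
b(A) = A + A² (b(A) = (A² + 0) + A = A² + A = A + A²)
b(4) - 11*(-30) = 4*(1 + 4) - 11*(-30) = 4*5 + 330 = 20 + 330 = 350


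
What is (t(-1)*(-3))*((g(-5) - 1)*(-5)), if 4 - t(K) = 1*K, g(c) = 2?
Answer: 75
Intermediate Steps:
t(K) = 4 - K
(t(-1)*(-3))*((g(-5) - 1)*(-5)) = ((4 - 1*(-1))*(-3))*((2 - 1)*(-5)) = ((4 + 1)*(-3))*(1*(-5)) = (5*(-3))*(-5) = -15*(-5) = 75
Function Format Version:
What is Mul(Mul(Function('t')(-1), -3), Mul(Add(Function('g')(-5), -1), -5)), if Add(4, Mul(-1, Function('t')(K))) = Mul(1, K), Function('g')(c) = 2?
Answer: 75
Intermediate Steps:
Function('t')(K) = Add(4, Mul(-1, K)) (Function('t')(K) = Add(4, Mul(-1, Mul(1, K))) = Add(4, Mul(-1, K)))
Mul(Mul(Function('t')(-1), -3), Mul(Add(Function('g')(-5), -1), -5)) = Mul(Mul(Add(4, Mul(-1, -1)), -3), Mul(Add(2, -1), -5)) = Mul(Mul(Add(4, 1), -3), Mul(1, -5)) = Mul(Mul(5, -3), -5) = Mul(-15, -5) = 75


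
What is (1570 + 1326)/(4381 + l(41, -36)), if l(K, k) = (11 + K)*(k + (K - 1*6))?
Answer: 2896/4329 ≈ 0.66898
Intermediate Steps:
l(K, k) = (11 + K)*(-6 + K + k) (l(K, k) = (11 + K)*(k + (K - 6)) = (11 + K)*(k + (-6 + K)) = (11 + K)*(-6 + K + k))
(1570 + 1326)/(4381 + l(41, -36)) = (1570 + 1326)/(4381 + (-66 + 41**2 + 5*41 + 11*(-36) + 41*(-36))) = 2896/(4381 + (-66 + 1681 + 205 - 396 - 1476)) = 2896/(4381 - 52) = 2896/4329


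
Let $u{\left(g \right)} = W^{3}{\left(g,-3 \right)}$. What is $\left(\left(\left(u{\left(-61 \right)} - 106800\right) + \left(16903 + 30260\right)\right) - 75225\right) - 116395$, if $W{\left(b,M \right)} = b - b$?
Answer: $-251257$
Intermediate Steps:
$W{\left(b,M \right)} = 0$
$u{\left(g \right)} = 0$ ($u{\left(g \right)} = 0^{3} = 0$)
$\left(\left(\left(u{\left(-61 \right)} - 106800\right) + \left(16903 + 30260\right)\right) - 75225\right) - 116395 = \left(\left(\left(0 - 106800\right) + \left(16903 + 30260\right)\right) - 75225\right) - 116395 = \left(\left(-106800 + 47163\right) - 75225\right) - 116395 = \left(-59637 - 75225\right) - 116395 = -134862 - 116395 = -251257$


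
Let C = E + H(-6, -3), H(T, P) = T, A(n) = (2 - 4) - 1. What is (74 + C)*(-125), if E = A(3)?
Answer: -8125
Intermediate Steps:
A(n) = -3 (A(n) = -2 - 1 = -3)
E = -3
C = -9 (C = -3 - 6 = -9)
(74 + C)*(-125) = (74 - 9)*(-125) = 65*(-125) = -8125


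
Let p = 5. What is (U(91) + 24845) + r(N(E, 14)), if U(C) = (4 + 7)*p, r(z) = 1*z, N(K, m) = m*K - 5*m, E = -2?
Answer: 24802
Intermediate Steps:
N(K, m) = -5*m + K*m (N(K, m) = K*m - 5*m = -5*m + K*m)
r(z) = z
U(C) = 55 (U(C) = (4 + 7)*5 = 11*5 = 55)
(U(91) + 24845) + r(N(E, 14)) = (55 + 24845) + 14*(-5 - 2) = 24900 + 14*(-7) = 24900 - 98 = 24802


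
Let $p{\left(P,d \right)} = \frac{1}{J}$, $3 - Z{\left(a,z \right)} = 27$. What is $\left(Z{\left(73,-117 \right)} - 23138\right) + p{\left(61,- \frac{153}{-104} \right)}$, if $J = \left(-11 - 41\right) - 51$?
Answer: $- \frac{2385687}{103} \approx -23162.0$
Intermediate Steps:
$Z{\left(a,z \right)} = -24$ ($Z{\left(a,z \right)} = 3 - 27 = -24$)
$J = -103$ ($J = -52 - 51 = -103$)
$p{\left(P,d \right)} = - \frac{1}{103}$ ($p{\left(P,d \right)} = \frac{1}{-103} = - \frac{1}{103}$)
$\left(Z{\left(73,-117 \right)} - 23138\right) + p{\left(61,- \frac{153}{-104} \right)} = \left(-24 - 23138\right) - \frac{1}{103} = -23162 - \frac{1}{103} = - \frac{2385687}{103}$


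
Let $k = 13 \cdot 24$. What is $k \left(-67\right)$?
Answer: $-20904$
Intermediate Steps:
$k = 312$
$k \left(-67\right) = 312 \left(-67\right) = -20904$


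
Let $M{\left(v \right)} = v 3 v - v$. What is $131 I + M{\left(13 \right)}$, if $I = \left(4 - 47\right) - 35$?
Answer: $-9724$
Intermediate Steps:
$I = -78$ ($I = -43 - 35 = -78$)
$M{\left(v \right)} = - v + 3 v^{2}$ ($M{\left(v \right)} = 3 v v - v = 3 v^{2} - v = - v + 3 v^{2}$)
$131 I + M{\left(13 \right)} = 131 \left(-78\right) + 13 \left(-1 + 3 \cdot 13\right) = -10218 + 13 \left(-1 + 39\right) = -10218 + 13 \cdot 38 = -10218 + 494 = -9724$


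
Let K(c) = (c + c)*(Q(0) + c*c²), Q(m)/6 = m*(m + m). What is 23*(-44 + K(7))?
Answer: 109434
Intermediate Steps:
Q(m) = 12*m² (Q(m) = 6*(m*(m + m)) = 6*(m*(2*m)) = 6*(2*m²) = 12*m²)
K(c) = 2*c⁴ (K(c) = (c + c)*(12*0² + c*c²) = (2*c)*(12*0 + c³) = (2*c)*(0 + c³) = (2*c)*c³ = 2*c⁴)
23*(-44 + K(7)) = 23*(-44 + 2*7⁴) = 23*(-44 + 2*2401) = 23*(-44 + 4802) = 23*4758 = 109434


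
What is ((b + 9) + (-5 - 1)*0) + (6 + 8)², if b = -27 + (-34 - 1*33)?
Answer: 111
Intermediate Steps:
b = -94 (b = -27 + (-34 - 33) = -27 - 67 = -94)
((b + 9) + (-5 - 1)*0) + (6 + 8)² = ((-94 + 9) + (-5 - 1)*0) + (6 + 8)² = (-85 - 6*0) + 14² = (-85 + 0) + 196 = -85 + 196 = 111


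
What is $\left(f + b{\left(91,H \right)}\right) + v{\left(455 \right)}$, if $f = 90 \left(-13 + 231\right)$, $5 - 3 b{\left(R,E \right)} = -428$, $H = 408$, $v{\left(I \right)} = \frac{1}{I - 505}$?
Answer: $\frac{2964647}{150} \approx 19764.0$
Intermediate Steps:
$v{\left(I \right)} = \frac{1}{-505 + I}$
$b{\left(R,E \right)} = \frac{433}{3}$ ($b{\left(R,E \right)} = \frac{5}{3} - - \frac{428}{3} = \frac{5}{3} + \frac{428}{3} = \frac{433}{3}$)
$f = 19620$ ($f = 90 \cdot 218 = 19620$)
$\left(f + b{\left(91,H \right)}\right) + v{\left(455 \right)} = \left(19620 + \frac{433}{3}\right) + \frac{1}{-505 + 455} = \frac{59293}{3} + \frac{1}{-50} = \frac{59293}{3} - \frac{1}{50} = \frac{2964647}{150}$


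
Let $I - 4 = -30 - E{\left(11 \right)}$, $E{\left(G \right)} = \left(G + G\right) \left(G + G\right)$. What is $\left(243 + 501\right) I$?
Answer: $-379440$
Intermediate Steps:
$E{\left(G \right)} = 4 G^{2}$ ($E{\left(G \right)} = 2 G 2 G = 4 G^{2}$)
$I = -510$ ($I = 4 - \left(30 + 4 \cdot 11^{2}\right) = 4 - \left(30 + 4 \cdot 121\right) = 4 - 514 = -510$)
$\left(243 + 501\right) I = \left(243 + 501\right) \left(-510\right) = 744 \left(-510\right) = -379440$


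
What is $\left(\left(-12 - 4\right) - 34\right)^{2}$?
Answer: $2500$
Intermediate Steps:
$\left(\left(-12 - 4\right) - 34\right)^{2} = \left(-16 - 34\right)^{2} = \left(-50\right)^{2} = 2500$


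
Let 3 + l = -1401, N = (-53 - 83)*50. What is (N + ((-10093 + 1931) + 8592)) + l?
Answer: -7774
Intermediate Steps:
N = -6800 (N = -136*50 = -6800)
l = -1404 (l = -3 - 1401 = -1404)
(N + ((-10093 + 1931) + 8592)) + l = (-6800 + ((-10093 + 1931) + 8592)) - 1404 = (-6800 + (-8162 + 8592)) - 1404 = (-6800 + 430) - 1404 = -6370 - 1404 = -7774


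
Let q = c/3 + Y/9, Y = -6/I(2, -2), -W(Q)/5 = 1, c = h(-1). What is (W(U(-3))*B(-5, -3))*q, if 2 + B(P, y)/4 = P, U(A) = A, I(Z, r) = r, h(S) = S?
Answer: 0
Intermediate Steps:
c = -1
W(Q) = -5 (W(Q) = -5*1 = -5)
Y = 3 (Y = -6/(-2) = -6*(-½) = 3)
B(P, y) = -8 + 4*P
q = 0 (q = -1/3 + 3/9 = -1*⅓ + 3*(⅑) = -⅓ + ⅓ = 0)
(W(U(-3))*B(-5, -3))*q = -5*(-8 + 4*(-5))*0 = -5*(-8 - 20)*0 = -5*(-28)*0 = 140*0 = 0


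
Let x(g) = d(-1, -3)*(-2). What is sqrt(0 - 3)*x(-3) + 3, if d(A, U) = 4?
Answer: 3 - 8*I*sqrt(3) ≈ 3.0 - 13.856*I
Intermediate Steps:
x(g) = -8 (x(g) = 4*(-2) = -8)
sqrt(0 - 3)*x(-3) + 3 = sqrt(0 - 3)*(-8) + 3 = sqrt(-3)*(-8) + 3 = (I*sqrt(3))*(-8) + 3 = -8*I*sqrt(3) + 3 = 3 - 8*I*sqrt(3)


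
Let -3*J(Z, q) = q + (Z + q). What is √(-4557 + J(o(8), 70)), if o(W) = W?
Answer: I*√41457/3 ≈ 67.87*I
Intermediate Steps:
J(Z, q) = -2*q/3 - Z/3 (J(Z, q) = -(q + (Z + q))/3 = -(Z + 2*q)/3 = -2*q/3 - Z/3)
√(-4557 + J(o(8), 70)) = √(-4557 + (-⅔*70 - ⅓*8)) = √(-4557 + (-140/3 - 8/3)) = √(-4557 - 148/3) = √(-13819/3) = I*√41457/3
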